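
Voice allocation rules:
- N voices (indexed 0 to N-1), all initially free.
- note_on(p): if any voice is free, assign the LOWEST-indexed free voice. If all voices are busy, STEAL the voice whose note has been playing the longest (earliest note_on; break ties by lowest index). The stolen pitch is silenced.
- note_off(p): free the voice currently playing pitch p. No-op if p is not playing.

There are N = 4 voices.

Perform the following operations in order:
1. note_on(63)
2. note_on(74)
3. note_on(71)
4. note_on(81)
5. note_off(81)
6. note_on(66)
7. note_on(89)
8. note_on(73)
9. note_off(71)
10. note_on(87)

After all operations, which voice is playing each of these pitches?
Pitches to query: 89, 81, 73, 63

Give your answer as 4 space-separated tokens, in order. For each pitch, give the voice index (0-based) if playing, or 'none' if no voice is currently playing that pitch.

Op 1: note_on(63): voice 0 is free -> assigned | voices=[63 - - -]
Op 2: note_on(74): voice 1 is free -> assigned | voices=[63 74 - -]
Op 3: note_on(71): voice 2 is free -> assigned | voices=[63 74 71 -]
Op 4: note_on(81): voice 3 is free -> assigned | voices=[63 74 71 81]
Op 5: note_off(81): free voice 3 | voices=[63 74 71 -]
Op 6: note_on(66): voice 3 is free -> assigned | voices=[63 74 71 66]
Op 7: note_on(89): all voices busy, STEAL voice 0 (pitch 63, oldest) -> assign | voices=[89 74 71 66]
Op 8: note_on(73): all voices busy, STEAL voice 1 (pitch 74, oldest) -> assign | voices=[89 73 71 66]
Op 9: note_off(71): free voice 2 | voices=[89 73 - 66]
Op 10: note_on(87): voice 2 is free -> assigned | voices=[89 73 87 66]

Answer: 0 none 1 none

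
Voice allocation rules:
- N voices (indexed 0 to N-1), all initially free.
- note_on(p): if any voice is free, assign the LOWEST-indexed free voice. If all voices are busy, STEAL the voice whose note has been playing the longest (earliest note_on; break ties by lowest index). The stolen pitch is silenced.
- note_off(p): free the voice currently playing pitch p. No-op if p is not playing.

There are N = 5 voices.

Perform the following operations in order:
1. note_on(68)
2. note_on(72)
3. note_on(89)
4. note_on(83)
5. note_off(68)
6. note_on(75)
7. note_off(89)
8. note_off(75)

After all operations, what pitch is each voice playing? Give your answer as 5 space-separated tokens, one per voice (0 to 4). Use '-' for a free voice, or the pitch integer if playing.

Op 1: note_on(68): voice 0 is free -> assigned | voices=[68 - - - -]
Op 2: note_on(72): voice 1 is free -> assigned | voices=[68 72 - - -]
Op 3: note_on(89): voice 2 is free -> assigned | voices=[68 72 89 - -]
Op 4: note_on(83): voice 3 is free -> assigned | voices=[68 72 89 83 -]
Op 5: note_off(68): free voice 0 | voices=[- 72 89 83 -]
Op 6: note_on(75): voice 0 is free -> assigned | voices=[75 72 89 83 -]
Op 7: note_off(89): free voice 2 | voices=[75 72 - 83 -]
Op 8: note_off(75): free voice 0 | voices=[- 72 - 83 -]

Answer: - 72 - 83 -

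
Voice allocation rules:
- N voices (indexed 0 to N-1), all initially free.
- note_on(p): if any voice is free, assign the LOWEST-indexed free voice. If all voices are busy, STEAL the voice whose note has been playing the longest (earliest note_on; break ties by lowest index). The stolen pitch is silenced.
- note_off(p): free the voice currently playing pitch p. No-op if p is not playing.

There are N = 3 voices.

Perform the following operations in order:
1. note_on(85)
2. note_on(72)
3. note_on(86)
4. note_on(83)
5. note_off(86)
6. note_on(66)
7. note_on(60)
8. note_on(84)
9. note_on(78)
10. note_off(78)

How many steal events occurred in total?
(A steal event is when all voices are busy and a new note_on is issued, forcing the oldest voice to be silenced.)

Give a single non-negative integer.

Answer: 4

Derivation:
Op 1: note_on(85): voice 0 is free -> assigned | voices=[85 - -]
Op 2: note_on(72): voice 1 is free -> assigned | voices=[85 72 -]
Op 3: note_on(86): voice 2 is free -> assigned | voices=[85 72 86]
Op 4: note_on(83): all voices busy, STEAL voice 0 (pitch 85, oldest) -> assign | voices=[83 72 86]
Op 5: note_off(86): free voice 2 | voices=[83 72 -]
Op 6: note_on(66): voice 2 is free -> assigned | voices=[83 72 66]
Op 7: note_on(60): all voices busy, STEAL voice 1 (pitch 72, oldest) -> assign | voices=[83 60 66]
Op 8: note_on(84): all voices busy, STEAL voice 0 (pitch 83, oldest) -> assign | voices=[84 60 66]
Op 9: note_on(78): all voices busy, STEAL voice 2 (pitch 66, oldest) -> assign | voices=[84 60 78]
Op 10: note_off(78): free voice 2 | voices=[84 60 -]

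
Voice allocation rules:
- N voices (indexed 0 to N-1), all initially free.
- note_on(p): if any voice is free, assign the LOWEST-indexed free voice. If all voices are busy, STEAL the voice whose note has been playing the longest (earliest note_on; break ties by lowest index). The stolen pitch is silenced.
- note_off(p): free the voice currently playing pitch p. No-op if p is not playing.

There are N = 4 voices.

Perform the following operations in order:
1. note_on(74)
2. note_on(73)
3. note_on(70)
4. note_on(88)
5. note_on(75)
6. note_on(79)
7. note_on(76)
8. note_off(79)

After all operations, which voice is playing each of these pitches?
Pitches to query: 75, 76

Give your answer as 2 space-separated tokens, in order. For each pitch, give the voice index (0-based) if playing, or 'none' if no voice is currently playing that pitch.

Answer: 0 2

Derivation:
Op 1: note_on(74): voice 0 is free -> assigned | voices=[74 - - -]
Op 2: note_on(73): voice 1 is free -> assigned | voices=[74 73 - -]
Op 3: note_on(70): voice 2 is free -> assigned | voices=[74 73 70 -]
Op 4: note_on(88): voice 3 is free -> assigned | voices=[74 73 70 88]
Op 5: note_on(75): all voices busy, STEAL voice 0 (pitch 74, oldest) -> assign | voices=[75 73 70 88]
Op 6: note_on(79): all voices busy, STEAL voice 1 (pitch 73, oldest) -> assign | voices=[75 79 70 88]
Op 7: note_on(76): all voices busy, STEAL voice 2 (pitch 70, oldest) -> assign | voices=[75 79 76 88]
Op 8: note_off(79): free voice 1 | voices=[75 - 76 88]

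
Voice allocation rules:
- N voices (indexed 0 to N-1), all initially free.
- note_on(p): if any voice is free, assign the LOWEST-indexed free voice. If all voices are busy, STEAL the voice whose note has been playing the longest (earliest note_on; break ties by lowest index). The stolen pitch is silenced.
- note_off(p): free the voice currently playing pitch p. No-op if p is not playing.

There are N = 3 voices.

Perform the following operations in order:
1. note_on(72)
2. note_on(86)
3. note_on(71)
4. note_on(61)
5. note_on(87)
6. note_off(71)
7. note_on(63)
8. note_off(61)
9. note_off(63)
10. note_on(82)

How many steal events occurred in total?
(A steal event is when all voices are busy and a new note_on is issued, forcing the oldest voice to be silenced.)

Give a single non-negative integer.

Answer: 2

Derivation:
Op 1: note_on(72): voice 0 is free -> assigned | voices=[72 - -]
Op 2: note_on(86): voice 1 is free -> assigned | voices=[72 86 -]
Op 3: note_on(71): voice 2 is free -> assigned | voices=[72 86 71]
Op 4: note_on(61): all voices busy, STEAL voice 0 (pitch 72, oldest) -> assign | voices=[61 86 71]
Op 5: note_on(87): all voices busy, STEAL voice 1 (pitch 86, oldest) -> assign | voices=[61 87 71]
Op 6: note_off(71): free voice 2 | voices=[61 87 -]
Op 7: note_on(63): voice 2 is free -> assigned | voices=[61 87 63]
Op 8: note_off(61): free voice 0 | voices=[- 87 63]
Op 9: note_off(63): free voice 2 | voices=[- 87 -]
Op 10: note_on(82): voice 0 is free -> assigned | voices=[82 87 -]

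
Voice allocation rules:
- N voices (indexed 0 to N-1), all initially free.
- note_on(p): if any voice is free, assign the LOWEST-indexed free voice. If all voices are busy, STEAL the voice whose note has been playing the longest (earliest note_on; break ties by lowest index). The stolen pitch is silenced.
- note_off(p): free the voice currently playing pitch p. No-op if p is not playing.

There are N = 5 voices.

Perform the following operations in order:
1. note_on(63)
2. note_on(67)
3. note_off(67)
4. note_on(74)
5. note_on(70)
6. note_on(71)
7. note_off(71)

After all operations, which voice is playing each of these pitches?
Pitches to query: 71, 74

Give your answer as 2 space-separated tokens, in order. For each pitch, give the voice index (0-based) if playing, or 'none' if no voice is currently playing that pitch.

Answer: none 1

Derivation:
Op 1: note_on(63): voice 0 is free -> assigned | voices=[63 - - - -]
Op 2: note_on(67): voice 1 is free -> assigned | voices=[63 67 - - -]
Op 3: note_off(67): free voice 1 | voices=[63 - - - -]
Op 4: note_on(74): voice 1 is free -> assigned | voices=[63 74 - - -]
Op 5: note_on(70): voice 2 is free -> assigned | voices=[63 74 70 - -]
Op 6: note_on(71): voice 3 is free -> assigned | voices=[63 74 70 71 -]
Op 7: note_off(71): free voice 3 | voices=[63 74 70 - -]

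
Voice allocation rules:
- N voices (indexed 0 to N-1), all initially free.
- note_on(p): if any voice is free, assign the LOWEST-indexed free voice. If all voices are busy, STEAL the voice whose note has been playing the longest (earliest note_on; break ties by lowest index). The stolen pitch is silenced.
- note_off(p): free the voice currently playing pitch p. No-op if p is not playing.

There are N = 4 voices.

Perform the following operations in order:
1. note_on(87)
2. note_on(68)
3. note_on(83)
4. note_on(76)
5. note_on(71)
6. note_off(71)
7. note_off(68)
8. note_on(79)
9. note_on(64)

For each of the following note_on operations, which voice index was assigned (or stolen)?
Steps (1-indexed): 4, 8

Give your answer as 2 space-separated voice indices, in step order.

Op 1: note_on(87): voice 0 is free -> assigned | voices=[87 - - -]
Op 2: note_on(68): voice 1 is free -> assigned | voices=[87 68 - -]
Op 3: note_on(83): voice 2 is free -> assigned | voices=[87 68 83 -]
Op 4: note_on(76): voice 3 is free -> assigned | voices=[87 68 83 76]
Op 5: note_on(71): all voices busy, STEAL voice 0 (pitch 87, oldest) -> assign | voices=[71 68 83 76]
Op 6: note_off(71): free voice 0 | voices=[- 68 83 76]
Op 7: note_off(68): free voice 1 | voices=[- - 83 76]
Op 8: note_on(79): voice 0 is free -> assigned | voices=[79 - 83 76]
Op 9: note_on(64): voice 1 is free -> assigned | voices=[79 64 83 76]

Answer: 3 0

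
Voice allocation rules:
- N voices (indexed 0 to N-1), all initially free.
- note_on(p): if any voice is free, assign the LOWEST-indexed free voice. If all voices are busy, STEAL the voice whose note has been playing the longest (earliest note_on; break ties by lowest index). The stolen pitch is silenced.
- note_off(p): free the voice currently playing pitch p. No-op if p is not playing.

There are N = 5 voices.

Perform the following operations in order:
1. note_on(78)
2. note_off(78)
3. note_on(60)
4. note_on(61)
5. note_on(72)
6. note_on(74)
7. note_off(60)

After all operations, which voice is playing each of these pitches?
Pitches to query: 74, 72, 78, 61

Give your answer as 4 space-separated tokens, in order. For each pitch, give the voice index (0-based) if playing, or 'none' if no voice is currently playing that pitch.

Answer: 3 2 none 1

Derivation:
Op 1: note_on(78): voice 0 is free -> assigned | voices=[78 - - - -]
Op 2: note_off(78): free voice 0 | voices=[- - - - -]
Op 3: note_on(60): voice 0 is free -> assigned | voices=[60 - - - -]
Op 4: note_on(61): voice 1 is free -> assigned | voices=[60 61 - - -]
Op 5: note_on(72): voice 2 is free -> assigned | voices=[60 61 72 - -]
Op 6: note_on(74): voice 3 is free -> assigned | voices=[60 61 72 74 -]
Op 7: note_off(60): free voice 0 | voices=[- 61 72 74 -]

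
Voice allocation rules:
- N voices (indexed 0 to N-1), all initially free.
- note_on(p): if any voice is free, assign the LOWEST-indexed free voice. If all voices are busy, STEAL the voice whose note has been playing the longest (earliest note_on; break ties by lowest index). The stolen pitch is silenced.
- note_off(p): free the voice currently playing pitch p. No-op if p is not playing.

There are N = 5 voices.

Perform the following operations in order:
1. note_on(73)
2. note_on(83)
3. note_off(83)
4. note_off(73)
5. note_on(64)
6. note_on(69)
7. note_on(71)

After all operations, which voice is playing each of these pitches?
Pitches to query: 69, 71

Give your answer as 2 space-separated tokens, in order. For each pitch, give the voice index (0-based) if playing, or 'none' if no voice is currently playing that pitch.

Op 1: note_on(73): voice 0 is free -> assigned | voices=[73 - - - -]
Op 2: note_on(83): voice 1 is free -> assigned | voices=[73 83 - - -]
Op 3: note_off(83): free voice 1 | voices=[73 - - - -]
Op 4: note_off(73): free voice 0 | voices=[- - - - -]
Op 5: note_on(64): voice 0 is free -> assigned | voices=[64 - - - -]
Op 6: note_on(69): voice 1 is free -> assigned | voices=[64 69 - - -]
Op 7: note_on(71): voice 2 is free -> assigned | voices=[64 69 71 - -]

Answer: 1 2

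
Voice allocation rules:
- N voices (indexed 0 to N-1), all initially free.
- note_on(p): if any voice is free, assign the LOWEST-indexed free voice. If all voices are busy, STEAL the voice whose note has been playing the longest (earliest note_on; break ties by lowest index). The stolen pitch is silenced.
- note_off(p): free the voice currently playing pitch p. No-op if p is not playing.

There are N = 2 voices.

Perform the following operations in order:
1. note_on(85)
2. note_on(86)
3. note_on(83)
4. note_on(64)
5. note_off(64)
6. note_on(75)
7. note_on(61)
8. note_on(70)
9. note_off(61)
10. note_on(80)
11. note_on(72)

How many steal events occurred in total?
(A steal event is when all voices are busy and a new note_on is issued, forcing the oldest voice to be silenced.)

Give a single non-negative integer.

Answer: 5

Derivation:
Op 1: note_on(85): voice 0 is free -> assigned | voices=[85 -]
Op 2: note_on(86): voice 1 is free -> assigned | voices=[85 86]
Op 3: note_on(83): all voices busy, STEAL voice 0 (pitch 85, oldest) -> assign | voices=[83 86]
Op 4: note_on(64): all voices busy, STEAL voice 1 (pitch 86, oldest) -> assign | voices=[83 64]
Op 5: note_off(64): free voice 1 | voices=[83 -]
Op 6: note_on(75): voice 1 is free -> assigned | voices=[83 75]
Op 7: note_on(61): all voices busy, STEAL voice 0 (pitch 83, oldest) -> assign | voices=[61 75]
Op 8: note_on(70): all voices busy, STEAL voice 1 (pitch 75, oldest) -> assign | voices=[61 70]
Op 9: note_off(61): free voice 0 | voices=[- 70]
Op 10: note_on(80): voice 0 is free -> assigned | voices=[80 70]
Op 11: note_on(72): all voices busy, STEAL voice 1 (pitch 70, oldest) -> assign | voices=[80 72]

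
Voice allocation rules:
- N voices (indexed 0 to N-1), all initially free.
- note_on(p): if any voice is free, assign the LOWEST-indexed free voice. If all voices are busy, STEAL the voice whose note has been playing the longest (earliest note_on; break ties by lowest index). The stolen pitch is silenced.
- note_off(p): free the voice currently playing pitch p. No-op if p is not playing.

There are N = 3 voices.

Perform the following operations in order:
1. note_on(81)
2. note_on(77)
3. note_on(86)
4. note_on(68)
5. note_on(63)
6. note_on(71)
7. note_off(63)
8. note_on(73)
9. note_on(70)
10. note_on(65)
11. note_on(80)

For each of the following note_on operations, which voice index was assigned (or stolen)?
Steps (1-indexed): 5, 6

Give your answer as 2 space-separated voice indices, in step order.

Answer: 1 2

Derivation:
Op 1: note_on(81): voice 0 is free -> assigned | voices=[81 - -]
Op 2: note_on(77): voice 1 is free -> assigned | voices=[81 77 -]
Op 3: note_on(86): voice 2 is free -> assigned | voices=[81 77 86]
Op 4: note_on(68): all voices busy, STEAL voice 0 (pitch 81, oldest) -> assign | voices=[68 77 86]
Op 5: note_on(63): all voices busy, STEAL voice 1 (pitch 77, oldest) -> assign | voices=[68 63 86]
Op 6: note_on(71): all voices busy, STEAL voice 2 (pitch 86, oldest) -> assign | voices=[68 63 71]
Op 7: note_off(63): free voice 1 | voices=[68 - 71]
Op 8: note_on(73): voice 1 is free -> assigned | voices=[68 73 71]
Op 9: note_on(70): all voices busy, STEAL voice 0 (pitch 68, oldest) -> assign | voices=[70 73 71]
Op 10: note_on(65): all voices busy, STEAL voice 2 (pitch 71, oldest) -> assign | voices=[70 73 65]
Op 11: note_on(80): all voices busy, STEAL voice 1 (pitch 73, oldest) -> assign | voices=[70 80 65]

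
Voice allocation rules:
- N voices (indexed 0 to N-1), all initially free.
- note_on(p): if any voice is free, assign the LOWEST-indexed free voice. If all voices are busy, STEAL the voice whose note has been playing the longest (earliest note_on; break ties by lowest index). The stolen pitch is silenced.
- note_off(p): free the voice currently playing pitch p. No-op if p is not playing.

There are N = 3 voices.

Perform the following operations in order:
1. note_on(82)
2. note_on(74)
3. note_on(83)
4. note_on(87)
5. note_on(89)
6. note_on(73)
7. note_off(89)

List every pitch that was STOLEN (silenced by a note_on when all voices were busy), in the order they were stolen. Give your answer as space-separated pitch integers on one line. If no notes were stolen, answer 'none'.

Answer: 82 74 83

Derivation:
Op 1: note_on(82): voice 0 is free -> assigned | voices=[82 - -]
Op 2: note_on(74): voice 1 is free -> assigned | voices=[82 74 -]
Op 3: note_on(83): voice 2 is free -> assigned | voices=[82 74 83]
Op 4: note_on(87): all voices busy, STEAL voice 0 (pitch 82, oldest) -> assign | voices=[87 74 83]
Op 5: note_on(89): all voices busy, STEAL voice 1 (pitch 74, oldest) -> assign | voices=[87 89 83]
Op 6: note_on(73): all voices busy, STEAL voice 2 (pitch 83, oldest) -> assign | voices=[87 89 73]
Op 7: note_off(89): free voice 1 | voices=[87 - 73]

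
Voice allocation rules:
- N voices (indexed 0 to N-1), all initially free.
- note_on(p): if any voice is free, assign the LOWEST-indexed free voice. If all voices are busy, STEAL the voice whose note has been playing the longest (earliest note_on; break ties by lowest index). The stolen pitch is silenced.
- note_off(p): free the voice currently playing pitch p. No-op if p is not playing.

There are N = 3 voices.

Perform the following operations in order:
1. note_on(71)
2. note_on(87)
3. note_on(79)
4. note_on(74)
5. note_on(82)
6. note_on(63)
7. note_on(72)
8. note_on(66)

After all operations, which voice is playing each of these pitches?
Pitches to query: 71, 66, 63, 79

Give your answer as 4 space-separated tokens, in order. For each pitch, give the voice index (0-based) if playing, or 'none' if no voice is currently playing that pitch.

Answer: none 1 2 none

Derivation:
Op 1: note_on(71): voice 0 is free -> assigned | voices=[71 - -]
Op 2: note_on(87): voice 1 is free -> assigned | voices=[71 87 -]
Op 3: note_on(79): voice 2 is free -> assigned | voices=[71 87 79]
Op 4: note_on(74): all voices busy, STEAL voice 0 (pitch 71, oldest) -> assign | voices=[74 87 79]
Op 5: note_on(82): all voices busy, STEAL voice 1 (pitch 87, oldest) -> assign | voices=[74 82 79]
Op 6: note_on(63): all voices busy, STEAL voice 2 (pitch 79, oldest) -> assign | voices=[74 82 63]
Op 7: note_on(72): all voices busy, STEAL voice 0 (pitch 74, oldest) -> assign | voices=[72 82 63]
Op 8: note_on(66): all voices busy, STEAL voice 1 (pitch 82, oldest) -> assign | voices=[72 66 63]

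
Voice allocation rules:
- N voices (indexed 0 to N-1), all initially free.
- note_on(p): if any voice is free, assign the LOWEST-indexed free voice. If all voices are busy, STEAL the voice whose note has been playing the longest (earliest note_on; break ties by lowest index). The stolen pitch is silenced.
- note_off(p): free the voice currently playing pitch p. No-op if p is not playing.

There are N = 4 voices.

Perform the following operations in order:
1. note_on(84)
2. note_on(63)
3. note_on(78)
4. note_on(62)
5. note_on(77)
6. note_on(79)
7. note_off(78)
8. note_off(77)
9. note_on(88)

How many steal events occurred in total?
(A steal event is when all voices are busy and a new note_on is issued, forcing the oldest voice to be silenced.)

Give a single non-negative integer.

Answer: 2

Derivation:
Op 1: note_on(84): voice 0 is free -> assigned | voices=[84 - - -]
Op 2: note_on(63): voice 1 is free -> assigned | voices=[84 63 - -]
Op 3: note_on(78): voice 2 is free -> assigned | voices=[84 63 78 -]
Op 4: note_on(62): voice 3 is free -> assigned | voices=[84 63 78 62]
Op 5: note_on(77): all voices busy, STEAL voice 0 (pitch 84, oldest) -> assign | voices=[77 63 78 62]
Op 6: note_on(79): all voices busy, STEAL voice 1 (pitch 63, oldest) -> assign | voices=[77 79 78 62]
Op 7: note_off(78): free voice 2 | voices=[77 79 - 62]
Op 8: note_off(77): free voice 0 | voices=[- 79 - 62]
Op 9: note_on(88): voice 0 is free -> assigned | voices=[88 79 - 62]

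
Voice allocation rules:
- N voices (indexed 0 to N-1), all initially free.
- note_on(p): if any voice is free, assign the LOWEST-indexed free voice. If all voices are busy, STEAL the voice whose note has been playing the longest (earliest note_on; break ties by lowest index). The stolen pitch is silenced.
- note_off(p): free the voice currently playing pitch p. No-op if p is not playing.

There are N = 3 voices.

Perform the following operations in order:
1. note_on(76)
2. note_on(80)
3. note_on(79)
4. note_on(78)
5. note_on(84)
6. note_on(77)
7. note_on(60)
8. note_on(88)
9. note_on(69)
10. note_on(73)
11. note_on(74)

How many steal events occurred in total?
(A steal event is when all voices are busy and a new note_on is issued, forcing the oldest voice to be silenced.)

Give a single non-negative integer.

Answer: 8

Derivation:
Op 1: note_on(76): voice 0 is free -> assigned | voices=[76 - -]
Op 2: note_on(80): voice 1 is free -> assigned | voices=[76 80 -]
Op 3: note_on(79): voice 2 is free -> assigned | voices=[76 80 79]
Op 4: note_on(78): all voices busy, STEAL voice 0 (pitch 76, oldest) -> assign | voices=[78 80 79]
Op 5: note_on(84): all voices busy, STEAL voice 1 (pitch 80, oldest) -> assign | voices=[78 84 79]
Op 6: note_on(77): all voices busy, STEAL voice 2 (pitch 79, oldest) -> assign | voices=[78 84 77]
Op 7: note_on(60): all voices busy, STEAL voice 0 (pitch 78, oldest) -> assign | voices=[60 84 77]
Op 8: note_on(88): all voices busy, STEAL voice 1 (pitch 84, oldest) -> assign | voices=[60 88 77]
Op 9: note_on(69): all voices busy, STEAL voice 2 (pitch 77, oldest) -> assign | voices=[60 88 69]
Op 10: note_on(73): all voices busy, STEAL voice 0 (pitch 60, oldest) -> assign | voices=[73 88 69]
Op 11: note_on(74): all voices busy, STEAL voice 1 (pitch 88, oldest) -> assign | voices=[73 74 69]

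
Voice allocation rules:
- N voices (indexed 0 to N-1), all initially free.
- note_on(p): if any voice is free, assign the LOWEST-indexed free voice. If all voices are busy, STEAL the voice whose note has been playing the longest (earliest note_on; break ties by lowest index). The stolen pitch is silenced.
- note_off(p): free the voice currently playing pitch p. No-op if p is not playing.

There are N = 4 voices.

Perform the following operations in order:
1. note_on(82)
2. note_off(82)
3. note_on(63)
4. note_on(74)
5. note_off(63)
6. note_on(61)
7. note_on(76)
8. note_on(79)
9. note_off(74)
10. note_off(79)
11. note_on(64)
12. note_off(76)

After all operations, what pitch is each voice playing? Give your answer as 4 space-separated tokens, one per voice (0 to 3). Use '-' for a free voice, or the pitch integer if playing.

Op 1: note_on(82): voice 0 is free -> assigned | voices=[82 - - -]
Op 2: note_off(82): free voice 0 | voices=[- - - -]
Op 3: note_on(63): voice 0 is free -> assigned | voices=[63 - - -]
Op 4: note_on(74): voice 1 is free -> assigned | voices=[63 74 - -]
Op 5: note_off(63): free voice 0 | voices=[- 74 - -]
Op 6: note_on(61): voice 0 is free -> assigned | voices=[61 74 - -]
Op 7: note_on(76): voice 2 is free -> assigned | voices=[61 74 76 -]
Op 8: note_on(79): voice 3 is free -> assigned | voices=[61 74 76 79]
Op 9: note_off(74): free voice 1 | voices=[61 - 76 79]
Op 10: note_off(79): free voice 3 | voices=[61 - 76 -]
Op 11: note_on(64): voice 1 is free -> assigned | voices=[61 64 76 -]
Op 12: note_off(76): free voice 2 | voices=[61 64 - -]

Answer: 61 64 - -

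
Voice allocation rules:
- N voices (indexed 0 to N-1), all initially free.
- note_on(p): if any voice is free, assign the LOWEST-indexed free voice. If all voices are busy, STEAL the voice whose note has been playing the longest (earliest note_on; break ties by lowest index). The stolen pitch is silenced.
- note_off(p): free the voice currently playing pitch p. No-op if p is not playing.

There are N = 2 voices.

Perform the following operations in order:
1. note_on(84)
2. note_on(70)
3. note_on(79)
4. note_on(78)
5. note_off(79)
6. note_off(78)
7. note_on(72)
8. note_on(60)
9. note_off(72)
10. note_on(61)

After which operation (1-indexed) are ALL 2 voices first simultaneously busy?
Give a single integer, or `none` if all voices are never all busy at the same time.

Answer: 2

Derivation:
Op 1: note_on(84): voice 0 is free -> assigned | voices=[84 -]
Op 2: note_on(70): voice 1 is free -> assigned | voices=[84 70]
Op 3: note_on(79): all voices busy, STEAL voice 0 (pitch 84, oldest) -> assign | voices=[79 70]
Op 4: note_on(78): all voices busy, STEAL voice 1 (pitch 70, oldest) -> assign | voices=[79 78]
Op 5: note_off(79): free voice 0 | voices=[- 78]
Op 6: note_off(78): free voice 1 | voices=[- -]
Op 7: note_on(72): voice 0 is free -> assigned | voices=[72 -]
Op 8: note_on(60): voice 1 is free -> assigned | voices=[72 60]
Op 9: note_off(72): free voice 0 | voices=[- 60]
Op 10: note_on(61): voice 0 is free -> assigned | voices=[61 60]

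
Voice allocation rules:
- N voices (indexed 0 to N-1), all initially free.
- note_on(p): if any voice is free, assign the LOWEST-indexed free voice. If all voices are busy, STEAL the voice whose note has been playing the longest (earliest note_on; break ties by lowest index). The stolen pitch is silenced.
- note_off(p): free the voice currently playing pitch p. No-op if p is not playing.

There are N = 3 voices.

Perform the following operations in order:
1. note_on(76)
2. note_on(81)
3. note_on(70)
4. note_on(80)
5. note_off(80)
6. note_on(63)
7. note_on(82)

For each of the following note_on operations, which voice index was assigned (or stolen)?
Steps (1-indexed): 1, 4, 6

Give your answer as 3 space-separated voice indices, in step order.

Answer: 0 0 0

Derivation:
Op 1: note_on(76): voice 0 is free -> assigned | voices=[76 - -]
Op 2: note_on(81): voice 1 is free -> assigned | voices=[76 81 -]
Op 3: note_on(70): voice 2 is free -> assigned | voices=[76 81 70]
Op 4: note_on(80): all voices busy, STEAL voice 0 (pitch 76, oldest) -> assign | voices=[80 81 70]
Op 5: note_off(80): free voice 0 | voices=[- 81 70]
Op 6: note_on(63): voice 0 is free -> assigned | voices=[63 81 70]
Op 7: note_on(82): all voices busy, STEAL voice 1 (pitch 81, oldest) -> assign | voices=[63 82 70]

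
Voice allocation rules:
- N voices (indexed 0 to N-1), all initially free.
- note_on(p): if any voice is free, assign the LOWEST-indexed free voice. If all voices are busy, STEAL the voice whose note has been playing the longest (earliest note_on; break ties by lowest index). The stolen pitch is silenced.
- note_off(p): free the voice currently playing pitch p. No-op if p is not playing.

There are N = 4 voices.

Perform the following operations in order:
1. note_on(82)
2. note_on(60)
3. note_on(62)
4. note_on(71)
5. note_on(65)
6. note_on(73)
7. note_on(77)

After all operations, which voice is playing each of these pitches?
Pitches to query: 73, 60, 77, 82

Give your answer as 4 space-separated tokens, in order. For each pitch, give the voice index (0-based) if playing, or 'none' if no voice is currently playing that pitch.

Op 1: note_on(82): voice 0 is free -> assigned | voices=[82 - - -]
Op 2: note_on(60): voice 1 is free -> assigned | voices=[82 60 - -]
Op 3: note_on(62): voice 2 is free -> assigned | voices=[82 60 62 -]
Op 4: note_on(71): voice 3 is free -> assigned | voices=[82 60 62 71]
Op 5: note_on(65): all voices busy, STEAL voice 0 (pitch 82, oldest) -> assign | voices=[65 60 62 71]
Op 6: note_on(73): all voices busy, STEAL voice 1 (pitch 60, oldest) -> assign | voices=[65 73 62 71]
Op 7: note_on(77): all voices busy, STEAL voice 2 (pitch 62, oldest) -> assign | voices=[65 73 77 71]

Answer: 1 none 2 none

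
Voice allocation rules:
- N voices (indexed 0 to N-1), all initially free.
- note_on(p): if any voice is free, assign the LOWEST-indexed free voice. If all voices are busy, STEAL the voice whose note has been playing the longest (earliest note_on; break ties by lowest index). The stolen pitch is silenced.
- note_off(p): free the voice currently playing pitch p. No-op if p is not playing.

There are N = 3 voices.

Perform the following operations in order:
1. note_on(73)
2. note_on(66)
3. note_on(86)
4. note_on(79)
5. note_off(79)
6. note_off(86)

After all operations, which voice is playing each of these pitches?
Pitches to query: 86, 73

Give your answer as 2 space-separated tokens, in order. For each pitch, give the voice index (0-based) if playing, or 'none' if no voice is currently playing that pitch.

Answer: none none

Derivation:
Op 1: note_on(73): voice 0 is free -> assigned | voices=[73 - -]
Op 2: note_on(66): voice 1 is free -> assigned | voices=[73 66 -]
Op 3: note_on(86): voice 2 is free -> assigned | voices=[73 66 86]
Op 4: note_on(79): all voices busy, STEAL voice 0 (pitch 73, oldest) -> assign | voices=[79 66 86]
Op 5: note_off(79): free voice 0 | voices=[- 66 86]
Op 6: note_off(86): free voice 2 | voices=[- 66 -]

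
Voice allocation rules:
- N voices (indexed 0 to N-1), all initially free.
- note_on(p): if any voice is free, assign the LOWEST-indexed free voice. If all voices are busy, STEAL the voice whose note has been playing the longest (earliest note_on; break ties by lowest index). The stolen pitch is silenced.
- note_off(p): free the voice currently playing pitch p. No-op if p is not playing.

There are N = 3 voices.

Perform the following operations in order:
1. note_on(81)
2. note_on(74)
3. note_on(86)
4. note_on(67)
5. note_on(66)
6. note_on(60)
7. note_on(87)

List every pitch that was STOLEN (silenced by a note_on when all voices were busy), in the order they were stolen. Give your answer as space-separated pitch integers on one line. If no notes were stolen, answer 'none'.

Op 1: note_on(81): voice 0 is free -> assigned | voices=[81 - -]
Op 2: note_on(74): voice 1 is free -> assigned | voices=[81 74 -]
Op 3: note_on(86): voice 2 is free -> assigned | voices=[81 74 86]
Op 4: note_on(67): all voices busy, STEAL voice 0 (pitch 81, oldest) -> assign | voices=[67 74 86]
Op 5: note_on(66): all voices busy, STEAL voice 1 (pitch 74, oldest) -> assign | voices=[67 66 86]
Op 6: note_on(60): all voices busy, STEAL voice 2 (pitch 86, oldest) -> assign | voices=[67 66 60]
Op 7: note_on(87): all voices busy, STEAL voice 0 (pitch 67, oldest) -> assign | voices=[87 66 60]

Answer: 81 74 86 67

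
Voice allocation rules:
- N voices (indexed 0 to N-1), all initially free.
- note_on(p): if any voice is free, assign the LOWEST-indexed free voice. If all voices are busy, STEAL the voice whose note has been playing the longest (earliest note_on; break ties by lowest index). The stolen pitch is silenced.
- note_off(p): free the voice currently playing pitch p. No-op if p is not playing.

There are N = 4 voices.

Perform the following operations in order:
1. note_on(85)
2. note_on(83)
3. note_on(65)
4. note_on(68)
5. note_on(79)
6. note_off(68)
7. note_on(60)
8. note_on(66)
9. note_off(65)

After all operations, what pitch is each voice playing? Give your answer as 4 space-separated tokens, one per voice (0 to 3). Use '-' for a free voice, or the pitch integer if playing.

Answer: 79 66 - 60

Derivation:
Op 1: note_on(85): voice 0 is free -> assigned | voices=[85 - - -]
Op 2: note_on(83): voice 1 is free -> assigned | voices=[85 83 - -]
Op 3: note_on(65): voice 2 is free -> assigned | voices=[85 83 65 -]
Op 4: note_on(68): voice 3 is free -> assigned | voices=[85 83 65 68]
Op 5: note_on(79): all voices busy, STEAL voice 0 (pitch 85, oldest) -> assign | voices=[79 83 65 68]
Op 6: note_off(68): free voice 3 | voices=[79 83 65 -]
Op 7: note_on(60): voice 3 is free -> assigned | voices=[79 83 65 60]
Op 8: note_on(66): all voices busy, STEAL voice 1 (pitch 83, oldest) -> assign | voices=[79 66 65 60]
Op 9: note_off(65): free voice 2 | voices=[79 66 - 60]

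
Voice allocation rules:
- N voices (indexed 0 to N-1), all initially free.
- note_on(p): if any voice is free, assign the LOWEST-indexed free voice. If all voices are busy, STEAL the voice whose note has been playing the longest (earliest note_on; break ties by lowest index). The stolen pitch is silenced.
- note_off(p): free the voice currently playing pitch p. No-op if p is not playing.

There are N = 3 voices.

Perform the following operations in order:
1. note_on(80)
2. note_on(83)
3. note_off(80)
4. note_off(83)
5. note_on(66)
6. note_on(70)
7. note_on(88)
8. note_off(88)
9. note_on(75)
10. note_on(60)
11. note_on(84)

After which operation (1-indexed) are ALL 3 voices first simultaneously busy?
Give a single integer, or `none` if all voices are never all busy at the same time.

Answer: 7

Derivation:
Op 1: note_on(80): voice 0 is free -> assigned | voices=[80 - -]
Op 2: note_on(83): voice 1 is free -> assigned | voices=[80 83 -]
Op 3: note_off(80): free voice 0 | voices=[- 83 -]
Op 4: note_off(83): free voice 1 | voices=[- - -]
Op 5: note_on(66): voice 0 is free -> assigned | voices=[66 - -]
Op 6: note_on(70): voice 1 is free -> assigned | voices=[66 70 -]
Op 7: note_on(88): voice 2 is free -> assigned | voices=[66 70 88]
Op 8: note_off(88): free voice 2 | voices=[66 70 -]
Op 9: note_on(75): voice 2 is free -> assigned | voices=[66 70 75]
Op 10: note_on(60): all voices busy, STEAL voice 0 (pitch 66, oldest) -> assign | voices=[60 70 75]
Op 11: note_on(84): all voices busy, STEAL voice 1 (pitch 70, oldest) -> assign | voices=[60 84 75]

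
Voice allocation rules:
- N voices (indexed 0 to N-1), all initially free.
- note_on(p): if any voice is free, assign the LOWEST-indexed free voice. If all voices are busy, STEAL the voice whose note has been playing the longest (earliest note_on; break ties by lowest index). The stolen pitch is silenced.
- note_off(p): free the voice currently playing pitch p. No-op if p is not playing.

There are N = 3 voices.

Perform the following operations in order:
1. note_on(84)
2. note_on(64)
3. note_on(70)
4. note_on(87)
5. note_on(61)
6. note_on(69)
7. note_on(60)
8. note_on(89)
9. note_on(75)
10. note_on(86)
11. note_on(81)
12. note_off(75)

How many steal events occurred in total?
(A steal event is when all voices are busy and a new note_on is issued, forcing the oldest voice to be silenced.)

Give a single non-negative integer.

Answer: 8

Derivation:
Op 1: note_on(84): voice 0 is free -> assigned | voices=[84 - -]
Op 2: note_on(64): voice 1 is free -> assigned | voices=[84 64 -]
Op 3: note_on(70): voice 2 is free -> assigned | voices=[84 64 70]
Op 4: note_on(87): all voices busy, STEAL voice 0 (pitch 84, oldest) -> assign | voices=[87 64 70]
Op 5: note_on(61): all voices busy, STEAL voice 1 (pitch 64, oldest) -> assign | voices=[87 61 70]
Op 6: note_on(69): all voices busy, STEAL voice 2 (pitch 70, oldest) -> assign | voices=[87 61 69]
Op 7: note_on(60): all voices busy, STEAL voice 0 (pitch 87, oldest) -> assign | voices=[60 61 69]
Op 8: note_on(89): all voices busy, STEAL voice 1 (pitch 61, oldest) -> assign | voices=[60 89 69]
Op 9: note_on(75): all voices busy, STEAL voice 2 (pitch 69, oldest) -> assign | voices=[60 89 75]
Op 10: note_on(86): all voices busy, STEAL voice 0 (pitch 60, oldest) -> assign | voices=[86 89 75]
Op 11: note_on(81): all voices busy, STEAL voice 1 (pitch 89, oldest) -> assign | voices=[86 81 75]
Op 12: note_off(75): free voice 2 | voices=[86 81 -]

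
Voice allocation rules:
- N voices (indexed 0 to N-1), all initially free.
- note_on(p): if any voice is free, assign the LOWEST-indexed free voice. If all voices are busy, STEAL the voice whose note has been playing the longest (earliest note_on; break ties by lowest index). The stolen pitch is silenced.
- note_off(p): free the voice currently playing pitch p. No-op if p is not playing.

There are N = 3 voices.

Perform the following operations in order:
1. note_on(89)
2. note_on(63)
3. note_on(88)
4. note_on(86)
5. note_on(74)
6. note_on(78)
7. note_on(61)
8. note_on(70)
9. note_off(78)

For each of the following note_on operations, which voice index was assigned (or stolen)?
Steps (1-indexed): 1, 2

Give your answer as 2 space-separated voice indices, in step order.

Op 1: note_on(89): voice 0 is free -> assigned | voices=[89 - -]
Op 2: note_on(63): voice 1 is free -> assigned | voices=[89 63 -]
Op 3: note_on(88): voice 2 is free -> assigned | voices=[89 63 88]
Op 4: note_on(86): all voices busy, STEAL voice 0 (pitch 89, oldest) -> assign | voices=[86 63 88]
Op 5: note_on(74): all voices busy, STEAL voice 1 (pitch 63, oldest) -> assign | voices=[86 74 88]
Op 6: note_on(78): all voices busy, STEAL voice 2 (pitch 88, oldest) -> assign | voices=[86 74 78]
Op 7: note_on(61): all voices busy, STEAL voice 0 (pitch 86, oldest) -> assign | voices=[61 74 78]
Op 8: note_on(70): all voices busy, STEAL voice 1 (pitch 74, oldest) -> assign | voices=[61 70 78]
Op 9: note_off(78): free voice 2 | voices=[61 70 -]

Answer: 0 1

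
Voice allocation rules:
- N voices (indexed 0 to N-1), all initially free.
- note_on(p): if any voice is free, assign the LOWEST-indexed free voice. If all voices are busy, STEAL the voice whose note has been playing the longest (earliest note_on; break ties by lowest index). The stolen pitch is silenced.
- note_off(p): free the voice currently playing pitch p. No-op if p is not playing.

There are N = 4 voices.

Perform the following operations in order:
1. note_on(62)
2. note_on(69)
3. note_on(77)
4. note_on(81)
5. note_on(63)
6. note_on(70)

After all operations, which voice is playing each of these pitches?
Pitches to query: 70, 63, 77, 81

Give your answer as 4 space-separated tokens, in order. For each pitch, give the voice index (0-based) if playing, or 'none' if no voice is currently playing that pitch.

Answer: 1 0 2 3

Derivation:
Op 1: note_on(62): voice 0 is free -> assigned | voices=[62 - - -]
Op 2: note_on(69): voice 1 is free -> assigned | voices=[62 69 - -]
Op 3: note_on(77): voice 2 is free -> assigned | voices=[62 69 77 -]
Op 4: note_on(81): voice 3 is free -> assigned | voices=[62 69 77 81]
Op 5: note_on(63): all voices busy, STEAL voice 0 (pitch 62, oldest) -> assign | voices=[63 69 77 81]
Op 6: note_on(70): all voices busy, STEAL voice 1 (pitch 69, oldest) -> assign | voices=[63 70 77 81]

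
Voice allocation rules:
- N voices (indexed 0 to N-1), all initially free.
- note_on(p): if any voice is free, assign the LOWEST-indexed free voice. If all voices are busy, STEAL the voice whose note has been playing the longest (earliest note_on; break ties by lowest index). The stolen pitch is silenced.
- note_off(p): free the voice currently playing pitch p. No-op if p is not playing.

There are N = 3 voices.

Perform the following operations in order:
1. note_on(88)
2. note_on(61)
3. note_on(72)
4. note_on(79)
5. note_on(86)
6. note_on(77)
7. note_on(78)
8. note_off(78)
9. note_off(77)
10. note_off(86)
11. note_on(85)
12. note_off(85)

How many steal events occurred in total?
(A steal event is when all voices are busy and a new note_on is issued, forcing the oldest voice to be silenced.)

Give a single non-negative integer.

Op 1: note_on(88): voice 0 is free -> assigned | voices=[88 - -]
Op 2: note_on(61): voice 1 is free -> assigned | voices=[88 61 -]
Op 3: note_on(72): voice 2 is free -> assigned | voices=[88 61 72]
Op 4: note_on(79): all voices busy, STEAL voice 0 (pitch 88, oldest) -> assign | voices=[79 61 72]
Op 5: note_on(86): all voices busy, STEAL voice 1 (pitch 61, oldest) -> assign | voices=[79 86 72]
Op 6: note_on(77): all voices busy, STEAL voice 2 (pitch 72, oldest) -> assign | voices=[79 86 77]
Op 7: note_on(78): all voices busy, STEAL voice 0 (pitch 79, oldest) -> assign | voices=[78 86 77]
Op 8: note_off(78): free voice 0 | voices=[- 86 77]
Op 9: note_off(77): free voice 2 | voices=[- 86 -]
Op 10: note_off(86): free voice 1 | voices=[- - -]
Op 11: note_on(85): voice 0 is free -> assigned | voices=[85 - -]
Op 12: note_off(85): free voice 0 | voices=[- - -]

Answer: 4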